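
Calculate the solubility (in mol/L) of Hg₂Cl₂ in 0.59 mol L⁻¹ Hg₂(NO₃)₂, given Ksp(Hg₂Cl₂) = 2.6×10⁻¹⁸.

Hg₂Cl₂(s) ⇌ Hg₂²⁺(aq) + 2 Cl⁻(aq)
Hg₂²⁺ is already present at 0.59 mol L⁻¹. If s mol/L of Hg₂Cl₂ dissolves, [Cl⁻] = 2s while [Hg₂²⁺] ≈ 0.59 mol L⁻¹.
Ksp = [Hg₂²⁺][Cl⁻]^2 = (0.59)(2s)^2
(2s)^2 = 2.6×10⁻¹⁸ / (0.59) = 4.4×10⁻¹⁸
s = 1.0×10⁻⁹ mol L⁻¹

1.0×10⁻⁹ M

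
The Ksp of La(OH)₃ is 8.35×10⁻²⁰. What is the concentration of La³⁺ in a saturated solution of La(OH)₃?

7.46×10⁻⁶ M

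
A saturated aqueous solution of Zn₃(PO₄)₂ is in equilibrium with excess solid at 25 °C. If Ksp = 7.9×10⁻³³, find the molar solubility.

1.5×10⁻⁷ M

Zn₃(PO₄)₂(s) ⇌ 3 Zn²⁺(aq) + 2 PO₄³⁻(aq)
For each mole of Zn₃(PO₄)₂ that dissolves per liter, [Zn²⁺] = 3s and [PO₄³⁻] = 2s; let s denote this solubility.
Ksp = [Zn²⁺]^3[PO₄³⁻]^2 = (3s)^3 · (2s)^2 = 108s^5
108s^5 = 7.9×10⁻³³  ⇒  s^5 = 7.3×10⁻³⁵
Taking the 5th root, s = 1.5×10⁻⁷ M.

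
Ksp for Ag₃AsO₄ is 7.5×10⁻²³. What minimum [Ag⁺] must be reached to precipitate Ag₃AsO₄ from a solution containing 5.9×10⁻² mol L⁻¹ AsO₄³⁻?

Each salt precipitates once Q = Ksp for that salt.
Ag₃AsO₄(s) ⇌ 3 Ag⁺(aq) + AsO₄³⁻(aq)
Ksp = [Ag⁺]^3[AsO₄³⁻] = [Ag⁺]^3(5.9×10⁻²)
[Ag⁺]^3 = 7.5×10⁻²³ / (5.9×10⁻²) = 1.3×10⁻²¹
[Ag⁺] = 1.1×10⁻⁷ mol L⁻¹

1.1×10⁻⁷ M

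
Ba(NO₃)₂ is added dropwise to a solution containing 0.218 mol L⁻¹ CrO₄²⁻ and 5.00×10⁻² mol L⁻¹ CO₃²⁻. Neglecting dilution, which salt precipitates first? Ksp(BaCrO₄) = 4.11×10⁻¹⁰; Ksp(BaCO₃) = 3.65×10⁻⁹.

BaCrO₄

Each salt precipitates once Q = Ksp for that salt.
For BaCrO₄: [Ba²⁺] = (Ksp/[CrO₄²⁻]) = 1.89×10⁻⁹ mol L⁻¹
For BaCO₃: [Ba²⁺] = (Ksp/[CO₃²⁻]) = 7.30×10⁻⁸ mol L⁻¹
The smaller threshold [Ba²⁺] is reached first, so BaCrO₄ precipitates first.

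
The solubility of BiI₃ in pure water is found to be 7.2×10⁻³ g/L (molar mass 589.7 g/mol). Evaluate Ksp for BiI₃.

s = (7.2×10⁻³ g L⁻¹)/(589.7 g mol⁻¹) = 1.221×10⁻⁵ M
BiI₃(s) ⇌ Bi³⁺(aq) + 3 I⁻(aq)
With molar solubility s: [Bi³⁺] = s, [I⁻] = 3s.
Ksp = [Bi³⁺][I⁻]^3 = s · (3s)^3 = 27s^4
Ksp = 27 × (1.221×10⁻⁵)^4 = 6.0×10⁻¹⁹

Ksp = 6.0×10⁻¹⁹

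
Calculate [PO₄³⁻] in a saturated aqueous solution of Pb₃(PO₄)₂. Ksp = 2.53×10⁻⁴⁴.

1.50×10⁻⁹ M

Pb₃(PO₄)₂(s) ⇌ 3 Pb²⁺(aq) + 2 PO₄³⁻(aq)
If s mol/L of Pb₃(PO₄)₂ dissolves, [Pb²⁺] = 3s and [PO₄³⁻] = 2s.
Ksp = [Pb²⁺]^3[PO₄³⁻]^2 = (3s)^3 · (2s)^2 = 108s^5 = 2.53×10⁻⁴⁴
s = 7.48×10⁻¹⁰ M
[PO₄³⁻] = 2s = 1.50×10⁻⁹ M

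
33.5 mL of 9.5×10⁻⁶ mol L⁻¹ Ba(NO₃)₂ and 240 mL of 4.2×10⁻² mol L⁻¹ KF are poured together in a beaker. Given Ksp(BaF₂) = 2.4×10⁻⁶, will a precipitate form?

No

After mixing, V = 33.5 mL + 240 mL = 273.5 mL.
[Ba²⁺] = (9.5×10⁻⁶)(33.5)/273.5 = 1.2×10⁻⁶ mol L⁻¹
[F⁻] = (4.2×10⁻²)(240)/273.5 = 3.7×10⁻² mol L⁻¹
Q = [Ba²⁺][F⁻]^2 = 1.6×10⁻⁹
Q = 1.6×10⁻⁹ < Ksp = 2.4×10⁻⁶, so the solution is unsaturated and no precipitate forms.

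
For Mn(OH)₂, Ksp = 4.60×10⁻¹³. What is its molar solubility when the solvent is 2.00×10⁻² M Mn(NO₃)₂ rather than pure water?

Mn(OH)₂(s) ⇌ Mn²⁺(aq) + 2 OH⁻(aq)
Let s be the solubility of Mn(OH)₂ here. The common ion gives [Mn²⁺] ≈ 2.00×10⁻² M, and [OH⁻] = 2s.
Ksp = [Mn²⁺][OH⁻]^2 = (2.00×10⁻²)(2s)^2
(2s)^2 = 4.60×10⁻¹³ / (2.00×10⁻²) = 2.30×10⁻¹¹
s = 2.40×10⁻⁶ M

2.40×10⁻⁶ M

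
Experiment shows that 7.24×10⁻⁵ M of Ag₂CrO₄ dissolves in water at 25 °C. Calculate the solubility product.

Ksp = 1.52×10⁻¹²

Ag₂CrO₄(s) ⇌ 2 Ag⁺(aq) + CrO₄²⁻(aq)
Let s be the molar solubility. Then [Ag⁺] = 2s and [CrO₄²⁻] = s.
Ksp = [Ag⁺]^2[CrO₄²⁻] = (2s)^2 · s = 4s^3
Ksp = 4 × (7.24×10⁻⁵)^3 = 1.52×10⁻¹²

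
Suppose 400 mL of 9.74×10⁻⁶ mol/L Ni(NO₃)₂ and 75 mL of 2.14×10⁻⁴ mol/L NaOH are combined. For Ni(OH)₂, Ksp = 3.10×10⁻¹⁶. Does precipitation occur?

Yes

After mixing, V = 400 mL + 75 mL = 475 mL.
[Ni²⁺] = (9.74×10⁻⁶)(400)/475 = 8.20×10⁻⁶ mol/L
[OH⁻] = (2.14×10⁻⁴)(75)/475 = 3.38×10⁻⁵ mol/L
Q = [Ni²⁺][OH⁻]^2 = 9.36×10⁻¹⁵
Since Q (9.36×10⁻¹⁵) exceeds Ksp (3.10×10⁻¹⁶), Ni(OH)₂ will precipitate.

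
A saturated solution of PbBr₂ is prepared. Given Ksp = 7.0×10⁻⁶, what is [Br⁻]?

PbBr₂(s) ⇌ Pb²⁺(aq) + 2 Br⁻(aq)
Call the molar solubility s, so that [Pb²⁺] = s and [Br⁻] = 2s.
Ksp = [Pb²⁺][Br⁻]^2 = s · (2s)^2 = 4s^3 = 7.0×10⁻⁶
s = 1.2×10⁻² M
[Br⁻] = 2s = 2.4×10⁻² M

2.4×10⁻² M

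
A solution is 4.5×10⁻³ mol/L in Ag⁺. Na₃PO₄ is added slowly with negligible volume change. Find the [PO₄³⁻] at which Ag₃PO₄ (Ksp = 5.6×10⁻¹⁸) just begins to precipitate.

6.1×10⁻¹¹ M

A salt starts to precipitate once the ion product Q reaches its Ksp.
Ag₃PO₄(s) ⇌ 3 Ag⁺(aq) + PO₄³⁻(aq)
Ksp = [Ag⁺]^3[PO₄³⁻] = [PO₄³⁻](4.5×10⁻³)^3
[PO₄³⁻] = 5.6×10⁻¹⁸ / (4.5×10⁻³)^3 = 6.1×10⁻¹¹
[PO₄³⁻] = 6.1×10⁻¹¹ mol/L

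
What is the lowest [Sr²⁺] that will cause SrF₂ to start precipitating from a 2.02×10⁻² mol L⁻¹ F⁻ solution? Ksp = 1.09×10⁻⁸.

2.67×10⁻⁵ M

Precipitation of each salt begins when its ion product equals Ksp.
SrF₂(s) ⇌ Sr²⁺(aq) + 2 F⁻(aq)
Ksp = [Sr²⁺][F⁻]^2 = [Sr²⁺](2.02×10⁻²)^2
[Sr²⁺] = 1.09×10⁻⁸ / (2.02×10⁻²)^2 = 2.67×10⁻⁵
[Sr²⁺] = 2.67×10⁻⁵ mol L⁻¹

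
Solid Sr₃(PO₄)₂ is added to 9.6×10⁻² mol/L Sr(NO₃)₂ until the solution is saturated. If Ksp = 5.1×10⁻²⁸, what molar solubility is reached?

3.8×10⁻¹³ M

Sr₃(PO₄)₂(s) ⇌ 3 Sr²⁺(aq) + 2 PO₄³⁻(aq)
With Sr²⁺ already at 9.6×10⁻² mol/L and s small, take [Sr²⁺] ≈ 9.6×10⁻² mol/L and [PO₄³⁻] = 2s.
Ksp = [Sr²⁺]^3[PO₄³⁻]^2 = (9.6×10⁻²)^3(2s)^2
(2s)^2 = 5.1×10⁻²⁸ / (9.6×10⁻²)^3 = 5.8×10⁻²⁵
s = 3.8×10⁻¹³ mol/L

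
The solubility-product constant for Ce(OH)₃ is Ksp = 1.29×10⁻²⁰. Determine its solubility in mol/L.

4.68×10⁻⁶ M

Ce(OH)₃(s) ⇌ Ce³⁺(aq) + 3 OH⁻(aq)
Call the molar solubility s, so that [Ce³⁺] = s and [OH⁻] = 3s.
Ksp = [Ce³⁺][OH⁻]^3 = s · (3s)^3 = 27s^4
27s^4 = 1.29×10⁻²⁰  ⇒  s^4 = 4.78×10⁻²²
s = 4.68×10⁻⁶ mol L⁻¹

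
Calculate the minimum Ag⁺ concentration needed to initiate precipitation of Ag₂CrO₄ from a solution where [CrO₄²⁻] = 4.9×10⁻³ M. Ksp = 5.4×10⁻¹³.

1.0×10⁻⁵ M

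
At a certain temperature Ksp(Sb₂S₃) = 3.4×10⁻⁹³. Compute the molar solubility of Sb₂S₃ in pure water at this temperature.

1.3×10⁻¹⁹ M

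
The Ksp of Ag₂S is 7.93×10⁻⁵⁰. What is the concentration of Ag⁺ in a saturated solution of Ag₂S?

Ag₂S(s) ⇌ 2 Ag⁺(aq) + S²⁻(aq)
If s mol/L of Ag₂S dissolves, [Ag⁺] = 2s and [S²⁻] = s.
Ksp = [Ag⁺]^2[S²⁻] = (2s)^2 · s = 4s^3 = 7.93×10⁻⁵⁰
s = 2.71×10⁻¹⁷ mol/L
[Ag⁺] = 2s = 5.41×10⁻¹⁷ mol/L

5.41×10⁻¹⁷ M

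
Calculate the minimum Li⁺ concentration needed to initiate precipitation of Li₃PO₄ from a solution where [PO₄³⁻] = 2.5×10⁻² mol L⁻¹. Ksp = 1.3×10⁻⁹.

3.7×10⁻³ M

Precipitation of each salt begins when its ion product equals Ksp.
Li₃PO₄(s) ⇌ 3 Li⁺(aq) + PO₄³⁻(aq)
Ksp = [Li⁺]^3[PO₄³⁻] = [Li⁺]^3(2.5×10⁻²)
[Li⁺]^3 = 1.3×10⁻⁹ / (2.5×10⁻²) = 5.2×10⁻⁸
[Li⁺] = 3.7×10⁻³ mol L⁻¹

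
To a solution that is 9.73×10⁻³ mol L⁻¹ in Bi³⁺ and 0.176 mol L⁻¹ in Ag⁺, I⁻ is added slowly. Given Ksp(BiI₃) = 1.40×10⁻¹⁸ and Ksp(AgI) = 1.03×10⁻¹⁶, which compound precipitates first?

AgI

The threshold for precipitation is Q = Ksp.
For BiI₃: [I⁻] = (Ksp/[Bi³⁺])^(1/3) = 5.24×10⁻⁶ mol L⁻¹
For AgI: [I⁻] = (Ksp/[Ag⁺]) = 5.85×10⁻¹⁶ mol L⁻¹
The smaller threshold [I⁻] is reached first, so AgI precipitates first.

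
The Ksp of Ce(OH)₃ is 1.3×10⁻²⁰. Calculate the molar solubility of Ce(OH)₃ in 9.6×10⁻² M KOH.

Ce(OH)₃(s) ⇌ Ce³⁺(aq) + 3 OH⁻(aq)
Let s be the solubility of Ce(OH)₃ here. The common ion gives [OH⁻] ≈ 9.6×10⁻² M, and [Ce³⁺] = s.
Ksp = [Ce³⁺][OH⁻]^3 = s(9.6×10⁻²)^3
s = 1.3×10⁻²⁰ / (9.6×10⁻²)^3 = 1.5×10⁻¹⁷
s = 1.5×10⁻¹⁷ M

1.5×10⁻¹⁷ M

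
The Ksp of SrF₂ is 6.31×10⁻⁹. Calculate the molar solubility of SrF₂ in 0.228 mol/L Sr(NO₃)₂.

SrF₂(s) ⇌ Sr²⁺(aq) + 2 F⁻(aq)
The solution already contains Sr²⁺ at 0.228 mol/L. Let s be the molar solubility of SrF₂.
[Sr²⁺] ≈ 0.228 mol/L (common ion dominates); [F⁻] = 2s.
Ksp = [Sr²⁺][F⁻]^2 = (0.228)(2s)^2
(2s)^2 = 6.31×10⁻⁹ / (0.228) = 2.77×10⁻⁸
s = 8.32×10⁻⁵ mol/L

8.32×10⁻⁵ M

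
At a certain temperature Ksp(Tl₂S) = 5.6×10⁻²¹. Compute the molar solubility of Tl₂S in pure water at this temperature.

Tl₂S(s) ⇌ 2 Tl⁺(aq) + S²⁻(aq)
Let s be the molar solubility. Then [Tl⁺] = 2s and [S²⁻] = s.
Ksp = [Tl⁺]^2[S²⁻] = (2s)^2 · s = 4s^3
4s^3 = 5.6×10⁻²¹  ⇒  s^3 = 1.4×10⁻²¹
s = 1.1×10⁻⁷ M

1.1×10⁻⁷ M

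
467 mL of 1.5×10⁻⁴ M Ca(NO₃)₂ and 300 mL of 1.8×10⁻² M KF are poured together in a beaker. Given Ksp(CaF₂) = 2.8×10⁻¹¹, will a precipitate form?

After mixing, V = 467 mL + 300 mL = 767 mL.
[Ca²⁺] = (1.5×10⁻⁴)(467)/767 = 9.1×10⁻⁵ M
[F⁻] = (1.8×10⁻²)(300)/767 = 7.0×10⁻³ M
Q = [Ca²⁺][F⁻]^2 = 4.5×10⁻⁹
Because Q > Ksp (4.5×10⁻⁹ vs 2.8×10⁻¹¹), a precipitate of CaF₂ forms.

Yes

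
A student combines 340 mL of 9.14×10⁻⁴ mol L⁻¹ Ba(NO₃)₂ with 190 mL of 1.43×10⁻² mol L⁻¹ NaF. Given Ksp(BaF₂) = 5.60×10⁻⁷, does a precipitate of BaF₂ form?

No

Total volume after mixing = 340 + 190 = 530 mL.
[Ba²⁺] = (9.14×10⁻⁴)(340)/530 = 5.86×10⁻⁴ mol L⁻¹
[F⁻] = (1.43×10⁻²)(190)/530 = 5.13×10⁻³ mol L⁻¹
Q = [Ba²⁺][F⁻]^2 = 1.54×10⁻⁸
Since Q (1.54×10⁻⁸) is less than Ksp (5.60×10⁻⁷), no BaF₂ precipitates.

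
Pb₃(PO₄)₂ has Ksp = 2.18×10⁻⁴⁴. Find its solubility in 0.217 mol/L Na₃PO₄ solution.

Pb₃(PO₄)₂(s) ⇌ 3 Pb²⁺(aq) + 2 PO₄³⁻(aq)
The solution already contains PO₄³⁻ at 0.217 mol/L. Let s be the molar solubility of Pb₃(PO₄)₂.
[PO₄³⁻] ≈ 0.217 mol/L (common ion dominates); [Pb²⁺] = 3s.
Ksp = [Pb²⁺]^3[PO₄³⁻]^2 = (3s)^3(0.217)^2
(3s)^3 = 2.18×10⁻⁴⁴ / (0.217)^2 = 4.63×10⁻⁴³
s = 2.58×10⁻¹⁵ mol/L

2.58×10⁻¹⁵ M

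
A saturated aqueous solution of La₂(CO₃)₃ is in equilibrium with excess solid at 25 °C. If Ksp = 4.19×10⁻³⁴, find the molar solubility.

8.27×10⁻⁸ M

La₂(CO₃)₃(s) ⇌ 2 La³⁺(aq) + 3 CO₃²⁻(aq)
If s mol/L of La₂(CO₃)₃ dissolves, [La³⁺] = 2s and [CO₃²⁻] = 3s.
Ksp = [La³⁺]^2[CO₃²⁻]^3 = (2s)^2 · (3s)^3 = 108s^5
108s^5 = 4.19×10⁻³⁴  ⇒  s^5 = 3.88×10⁻³⁶
Taking the 5th root, s = 8.27×10⁻⁸ mol L⁻¹.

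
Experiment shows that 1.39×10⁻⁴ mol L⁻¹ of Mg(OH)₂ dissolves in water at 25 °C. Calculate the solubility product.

Mg(OH)₂(s) ⇌ Mg²⁺(aq) + 2 OH⁻(aq)
With molar solubility s: [Mg²⁺] = s, [OH⁻] = 2s.
Ksp = [Mg²⁺][OH⁻]^2 = s · (2s)^2 = 4s^3
Ksp = 4 × (1.39×10⁻⁴)^3 = 1.07×10⁻¹¹

Ksp = 1.07×10⁻¹¹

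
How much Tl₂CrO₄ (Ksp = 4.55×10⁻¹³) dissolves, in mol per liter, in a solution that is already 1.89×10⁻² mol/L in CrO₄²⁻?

2.45×10⁻⁶ M

Tl₂CrO₄(s) ⇌ 2 Tl⁺(aq) + CrO₄²⁻(aq)
CrO₄²⁻ is already present at 1.89×10⁻² mol/L. If s mol/L of Tl₂CrO₄ dissolves, [Tl⁺] = 2s while [CrO₄²⁻] ≈ 1.89×10⁻² mol/L.
Ksp = [Tl⁺]^2[CrO₄²⁻] = (2s)^2(1.89×10⁻²)
(2s)^2 = 4.55×10⁻¹³ / (1.89×10⁻²) = 2.41×10⁻¹¹
s = 2.45×10⁻⁶ mol/L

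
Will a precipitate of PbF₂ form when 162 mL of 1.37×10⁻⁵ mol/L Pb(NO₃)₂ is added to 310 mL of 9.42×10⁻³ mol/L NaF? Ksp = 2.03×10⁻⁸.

After mixing, V = 162 mL + 310 mL = 472 mL.
[Pb²⁺] = (1.37×10⁻⁵)(162)/472 = 4.70×10⁻⁶ mol/L
[F⁻] = (9.42×10⁻³)(310)/472 = 6.19×10⁻³ mol/L
Q = [Pb²⁺][F⁻]^2 = 1.80×10⁻¹⁰
Q < Ksp (1.80×10⁻¹⁰ vs 2.03×10⁻⁸); the solution remains unsaturated and no precipitate forms.

No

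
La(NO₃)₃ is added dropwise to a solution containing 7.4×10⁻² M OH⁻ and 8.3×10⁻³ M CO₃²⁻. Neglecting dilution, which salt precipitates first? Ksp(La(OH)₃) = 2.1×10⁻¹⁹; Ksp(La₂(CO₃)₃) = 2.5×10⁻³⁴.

La(OH)₃

A salt starts to precipitate once the ion product Q reaches its Ksp.
For La(OH)₃: [La³⁺] = (Ksp/[OH⁻]^3) = 5.2×10⁻¹⁶ M
For La₂(CO₃)₃: [La³⁺] = (Ksp/[CO₃²⁻]^3)^(1/2) = 2.1×10⁻¹⁴ M
The smaller threshold [La³⁺] is reached first, so La(OH)₃ precipitates first.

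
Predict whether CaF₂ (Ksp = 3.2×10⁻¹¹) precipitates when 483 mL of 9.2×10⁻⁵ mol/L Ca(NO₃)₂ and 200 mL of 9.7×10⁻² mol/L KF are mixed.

The combined volume is 683 mL.
[Ca²⁺] = (9.2×10⁻⁵)(483)/683 = 6.5×10⁻⁵ mol/L
[F⁻] = (9.7×10⁻²)(200)/683 = 2.8×10⁻² mol/L
Q = [Ca²⁺][F⁻]^2 = 5.2×10⁻⁸
Because Q > Ksp (5.2×10⁻⁸ vs 3.2×10⁻¹¹), a precipitate of CaF₂ forms.

Yes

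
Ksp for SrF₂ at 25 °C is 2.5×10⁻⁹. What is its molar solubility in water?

8.5×10⁻⁴ M

SrF₂(s) ⇌ Sr²⁺(aq) + 2 F⁻(aq)
For each mole of SrF₂ that dissolves per liter, [Sr²⁺] = s and [F⁻] = 2s; let s denote this solubility.
Ksp = [Sr²⁺][F⁻]^2 = s · (2s)^2 = 4s^3
4s^3 = 2.5×10⁻⁹  ⇒  s^3 = 6.3×10⁻¹⁰
Taking the 3rd root, s = 8.5×10⁻⁴ mol L⁻¹.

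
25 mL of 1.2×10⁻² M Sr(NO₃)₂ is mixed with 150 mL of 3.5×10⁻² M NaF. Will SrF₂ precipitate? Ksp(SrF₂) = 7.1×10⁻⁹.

The combined volume is 175 mL.
[Sr²⁺] = (1.2×10⁻²)(25)/175 = 1.7×10⁻³ M
[F⁻] = (3.5×10⁻²)(150)/175 = 3.0×10⁻² M
Q = [Sr²⁺][F⁻]^2 = 1.5×10⁻⁶
Because Q > Ksp (1.5×10⁻⁶ vs 7.1×10⁻⁹), a precipitate of SrF₂ forms.

Yes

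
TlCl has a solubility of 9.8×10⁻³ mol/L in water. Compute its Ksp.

TlCl(s) ⇌ Tl⁺(aq) + Cl⁻(aq)
With molar solubility s: [Tl⁺] = s, [Cl⁻] = s.
Ksp = [Tl⁺][Cl⁻] = s · s = s^2
Ksp = (9.8×10⁻³)^2 = 9.6×10⁻⁵

Ksp = 9.6×10⁻⁵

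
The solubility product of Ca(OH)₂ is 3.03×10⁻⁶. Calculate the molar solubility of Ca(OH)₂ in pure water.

Ca(OH)₂(s) ⇌ Ca²⁺(aq) + 2 OH⁻(aq)
For each mole of Ca(OH)₂ that dissolves per liter, [Ca²⁺] = s and [OH⁻] = 2s; let s denote this solubility.
Ksp = [Ca²⁺][OH⁻]^2 = s · (2s)^2 = 4s^3
4s^3 = 3.03×10⁻⁶  ⇒  s^3 = 7.58×10⁻⁷
Taking the 3rd root, s = 9.12×10⁻³ mol L⁻¹.

9.12×10⁻³ M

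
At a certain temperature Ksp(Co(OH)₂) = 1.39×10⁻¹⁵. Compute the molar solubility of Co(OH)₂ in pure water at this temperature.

7.03×10⁻⁶ M

Co(OH)₂(s) ⇌ Co²⁺(aq) + 2 OH⁻(aq)
With molar solubility s: [Co²⁺] = s, [OH⁻] = 2s.
Ksp = [Co²⁺][OH⁻]^2 = s · (2s)^2 = 4s^3
4s^3 = 1.39×10⁻¹⁵  ⇒  s^3 = 3.48×10⁻¹⁶
Taking the 3rd root, s = 7.03×10⁻⁶ mol/L.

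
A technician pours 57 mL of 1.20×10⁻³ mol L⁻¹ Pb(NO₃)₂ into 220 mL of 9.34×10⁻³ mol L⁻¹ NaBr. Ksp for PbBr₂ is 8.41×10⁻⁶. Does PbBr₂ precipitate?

No

After mixing, V = 57 mL + 220 mL = 277 mL.
[Pb²⁺] = (1.20×10⁻³)(57)/277 = 2.47×10⁻⁴ mol L⁻¹
[Br⁻] = (9.34×10⁻³)(220)/277 = 7.42×10⁻³ mol L⁻¹
Q = [Pb²⁺][Br⁻]^2 = 1.36×10⁻⁸
Q < Ksp (1.36×10⁻⁸ vs 8.41×10⁻⁶); the solution remains unsaturated and no precipitate forms.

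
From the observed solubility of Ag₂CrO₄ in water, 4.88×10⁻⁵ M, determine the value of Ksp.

Ag₂CrO₄(s) ⇌ 2 Ag⁺(aq) + CrO₄²⁻(aq)
Call the molar solubility s, so that [Ag⁺] = 2s and [CrO₄²⁻] = s.
Ksp = [Ag⁺]^2[CrO₄²⁻] = (2s)^2 · s = 4s^3
Ksp = 4 × (4.88×10⁻⁵)^3 = 4.65×10⁻¹³

Ksp = 4.65×10⁻¹³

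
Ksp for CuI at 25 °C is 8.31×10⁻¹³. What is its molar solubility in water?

CuI(s) ⇌ Cu⁺(aq) + I⁻(aq)
Let s be the molar solubility. Then [Cu⁺] = s and [I⁻] = s.
Ksp = [Cu⁺][I⁻] = s · s = s^2
s^2 = 8.31×10⁻¹³
s = 9.12×10⁻⁷ M

9.12×10⁻⁷ M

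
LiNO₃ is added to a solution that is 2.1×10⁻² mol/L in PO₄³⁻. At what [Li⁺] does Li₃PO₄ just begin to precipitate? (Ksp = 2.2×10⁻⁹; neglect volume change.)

4.7×10⁻³ M

A salt starts to precipitate once the ion product Q reaches its Ksp.
Li₃PO₄(s) ⇌ 3 Li⁺(aq) + PO₄³⁻(aq)
Ksp = [Li⁺]^3[PO₄³⁻] = [Li⁺]^3(2.1×10⁻²)
[Li⁺]^3 = 2.2×10⁻⁹ / (2.1×10⁻²) = 1.0×10⁻⁷
[Li⁺] = 4.7×10⁻³ mol/L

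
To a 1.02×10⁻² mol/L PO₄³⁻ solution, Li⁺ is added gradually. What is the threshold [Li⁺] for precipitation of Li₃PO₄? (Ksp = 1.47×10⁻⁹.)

Precipitation of each salt begins when its ion product equals Ksp.
Li₃PO₄(s) ⇌ 3 Li⁺(aq) + PO₄³⁻(aq)
Ksp = [Li⁺]^3[PO₄³⁻] = [Li⁺]^3(1.02×10⁻²)
[Li⁺]^3 = 1.47×10⁻⁹ / (1.02×10⁻²) = 1.44×10⁻⁷
[Li⁺] = 5.24×10⁻³ mol/L

5.24×10⁻³ M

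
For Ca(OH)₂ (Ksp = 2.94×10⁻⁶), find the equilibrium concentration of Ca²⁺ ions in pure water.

9.02×10⁻³ M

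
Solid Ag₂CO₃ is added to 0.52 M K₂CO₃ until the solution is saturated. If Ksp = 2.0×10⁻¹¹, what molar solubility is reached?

Ag₂CO₃(s) ⇌ 2 Ag⁺(aq) + CO₃²⁻(aq)
Let s be the solubility of Ag₂CO₃ here. The common ion gives [CO₃²⁻] ≈ 0.52 M, and [Ag⁺] = 2s.
Ksp = [Ag⁺]^2[CO₃²⁻] = (2s)^2(0.52)
(2s)^2 = 2.0×10⁻¹¹ / (0.52) = 3.8×10⁻¹¹
s = 3.1×10⁻⁶ M

3.1×10⁻⁶ M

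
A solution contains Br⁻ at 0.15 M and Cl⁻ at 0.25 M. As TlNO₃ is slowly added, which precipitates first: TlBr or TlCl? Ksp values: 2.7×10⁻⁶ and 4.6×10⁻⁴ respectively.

TlBr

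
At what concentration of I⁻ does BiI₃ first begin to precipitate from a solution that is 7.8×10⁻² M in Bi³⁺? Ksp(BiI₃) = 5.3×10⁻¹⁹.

Precipitation of each salt begins when its ion product equals Ksp.
BiI₃(s) ⇌ Bi³⁺(aq) + 3 I⁻(aq)
Ksp = [Bi³⁺][I⁻]^3 = [I⁻]^3(7.8×10⁻²)
[I⁻]^3 = 5.3×10⁻¹⁹ / (7.8×10⁻²) = 6.8×10⁻¹⁸
[I⁻] = 1.9×10⁻⁶ M

1.9×10⁻⁶ M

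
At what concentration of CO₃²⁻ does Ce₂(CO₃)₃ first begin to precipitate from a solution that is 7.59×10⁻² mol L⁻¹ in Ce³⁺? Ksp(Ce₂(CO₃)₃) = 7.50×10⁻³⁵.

Precipitation of each salt begins when its ion product equals Ksp.
Ce₂(CO₃)₃(s) ⇌ 2 Ce³⁺(aq) + 3 CO₃²⁻(aq)
Ksp = [Ce³⁺]^2[CO₃²⁻]^3 = [CO₃²⁻]^3(7.59×10⁻²)^2
[CO₃²⁻]^3 = 7.50×10⁻³⁵ / (7.59×10⁻²)^2 = 1.30×10⁻³²
[CO₃²⁻] = 2.35×10⁻¹¹ mol L⁻¹

2.35×10⁻¹¹ M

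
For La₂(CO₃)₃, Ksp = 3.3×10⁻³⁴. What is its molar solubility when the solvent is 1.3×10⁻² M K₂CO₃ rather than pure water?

6.1×10⁻¹⁵ M

La₂(CO₃)₃(s) ⇌ 2 La³⁺(aq) + 3 CO₃²⁻(aq)
Let s be the solubility of La₂(CO₃)₃ here. The common ion gives [CO₃²⁻] ≈ 1.3×10⁻² M, and [La³⁺] = 2s.
Ksp = [La³⁺]^2[CO₃²⁻]^3 = (2s)^2(1.3×10⁻²)^3
(2s)^2 = 3.3×10⁻³⁴ / (1.3×10⁻²)^3 = 1.5×10⁻²⁸
s = 6.1×10⁻¹⁵ M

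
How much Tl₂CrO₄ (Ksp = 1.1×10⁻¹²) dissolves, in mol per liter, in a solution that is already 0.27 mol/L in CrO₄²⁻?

Tl₂CrO₄(s) ⇌ 2 Tl⁺(aq) + CrO₄²⁻(aq)
Let s be the solubility of Tl₂CrO₄ here. The common ion gives [CrO₄²⁻] ≈ 0.27 mol/L, and [Tl⁺] = 2s.
Ksp = [Tl⁺]^2[CrO₄²⁻] = (2s)^2(0.27)
(2s)^2 = 1.1×10⁻¹² / (0.27) = 4.1×10⁻¹²
s = 1.0×10⁻⁶ mol/L

1.0×10⁻⁶ M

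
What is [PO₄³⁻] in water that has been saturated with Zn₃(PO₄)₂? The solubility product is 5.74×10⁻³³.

Zn₃(PO₄)₂(s) ⇌ 3 Zn²⁺(aq) + 2 PO₄³⁻(aq)
If s mol/L of Zn₃(PO₄)₂ dissolves, [Zn²⁺] = 3s and [PO₄³⁻] = 2s.
Ksp = [Zn²⁺]^3[PO₄³⁻]^2 = (3s)^3 · (2s)^2 = 108s^5 = 5.74×10⁻³³
s = 1.40×10⁻⁷ M
[PO₄³⁻] = 2s = 2.79×10⁻⁷ M

2.79×10⁻⁷ M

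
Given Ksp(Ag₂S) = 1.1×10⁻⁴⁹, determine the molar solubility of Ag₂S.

Ag₂S(s) ⇌ 2 Ag⁺(aq) + S²⁻(aq)
Call the molar solubility s, so that [Ag⁺] = 2s and [S²⁻] = s.
Ksp = [Ag⁺]^2[S²⁻] = (2s)^2 · s = 4s^3
4s^3 = 1.1×10⁻⁴⁹  ⇒  s^3 = 2.8×10⁻⁵⁰
s = (2.8×10⁻⁵⁰)^(1/3) = 3.0×10⁻¹⁷ mol L⁻¹

3.0×10⁻¹⁷ M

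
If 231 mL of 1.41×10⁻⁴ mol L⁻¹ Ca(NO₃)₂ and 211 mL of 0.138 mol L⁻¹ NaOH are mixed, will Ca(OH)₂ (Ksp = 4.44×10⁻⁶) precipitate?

No

After mixing, V = 231 mL + 211 mL = 442 mL.
[Ca²⁺] = (1.41×10⁻⁴)(231)/442 = 7.37×10⁻⁵ mol L⁻¹
[OH⁻] = (0.138)(211)/442 = 6.59×10⁻² mol L⁻¹
Q = [Ca²⁺][OH⁻]^2 = 3.20×10⁻⁷
Since Q (3.20×10⁻⁷) is less than Ksp (4.44×10⁻⁶), no Ca(OH)₂ precipitates.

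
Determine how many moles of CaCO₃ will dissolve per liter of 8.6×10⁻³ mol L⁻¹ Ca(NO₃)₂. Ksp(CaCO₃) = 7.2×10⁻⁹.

CaCO₃(s) ⇌ Ca²⁺(aq) + CO₃²⁻(aq)
Ca²⁺ is already present at 8.6×10⁻³ mol L⁻¹. If s mol/L of CaCO₃ dissolves, [CO₃²⁻] = s while [Ca²⁺] ≈ 8.6×10⁻³ mol L⁻¹.
Ksp = [Ca²⁺][CO₃²⁻] = (8.6×10⁻³)s
s = 7.2×10⁻⁹ / (8.6×10⁻³) = 8.4×10⁻⁷
s = 8.4×10⁻⁷ mol L⁻¹

8.4×10⁻⁷ M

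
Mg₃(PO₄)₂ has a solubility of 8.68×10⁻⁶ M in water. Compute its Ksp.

Ksp = 5.32×10⁻²⁴

Mg₃(PO₄)₂(s) ⇌ 3 Mg²⁺(aq) + 2 PO₄³⁻(aq)
For each mole of Mg₃(PO₄)₂ that dissolves per liter, [Mg²⁺] = 3s and [PO₄³⁻] = 2s; let s denote this solubility.
Ksp = [Mg²⁺]^3[PO₄³⁻]^2 = (3s)^3 · (2s)^2 = 108s^5
Ksp = 108 × (8.68×10⁻⁶)^5 = 5.32×10⁻²⁴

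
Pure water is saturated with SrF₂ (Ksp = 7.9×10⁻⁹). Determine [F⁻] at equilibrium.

2.5×10⁻³ M

SrF₂(s) ⇌ Sr²⁺(aq) + 2 F⁻(aq)
With molar solubility s: [Sr²⁺] = s, [F⁻] = 2s.
Ksp = [Sr²⁺][F⁻]^2 = s · (2s)^2 = 4s^3 = 7.9×10⁻⁹
s = 1.3×10⁻³ mol L⁻¹
[F⁻] = 2s = 2.5×10⁻³ mol L⁻¹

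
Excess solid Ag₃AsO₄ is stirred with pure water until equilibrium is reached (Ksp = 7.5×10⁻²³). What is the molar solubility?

1.3×10⁻⁶ M

Ag₃AsO₄(s) ⇌ 3 Ag⁺(aq) + AsO₄³⁻(aq)
If s mol/L of Ag₃AsO₄ dissolves, [Ag⁺] = 3s and [AsO₄³⁻] = s.
Ksp = [Ag⁺]^3[AsO₄³⁻] = (3s)^3 · s = 27s^4
27s^4 = 7.5×10⁻²³  ⇒  s^4 = 2.8×10⁻²⁴
s = (2.8×10⁻²⁴)^(1/4) = 1.3×10⁻⁶ mol/L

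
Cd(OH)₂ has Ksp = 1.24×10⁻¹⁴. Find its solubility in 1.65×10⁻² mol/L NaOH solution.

4.55×10⁻¹¹ M

Cd(OH)₂(s) ⇌ Cd²⁺(aq) + 2 OH⁻(aq)
Let s be the solubility of Cd(OH)₂ here. The common ion gives [OH⁻] ≈ 1.65×10⁻² mol/L, and [Cd²⁺] = s.
Ksp = [Cd²⁺][OH⁻]^2 = s(1.65×10⁻²)^2
s = 1.24×10⁻¹⁴ / (1.65×10⁻²)^2 = 4.55×10⁻¹¹
s = 4.55×10⁻¹¹ mol/L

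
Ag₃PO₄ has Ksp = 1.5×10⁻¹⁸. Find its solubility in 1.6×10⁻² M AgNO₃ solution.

Ag₃PO₄(s) ⇌ 3 Ag⁺(aq) + PO₄³⁻(aq)
The solution already contains Ag⁺ at 1.6×10⁻² M. Let s be the molar solubility of Ag₃PO₄.
[Ag⁺] ≈ 1.6×10⁻² M (common ion dominates); [PO₄³⁻] = s.
Ksp = [Ag⁺]^3[PO₄³⁻] = (1.6×10⁻²)^3s
s = 1.5×10⁻¹⁸ / (1.6×10⁻²)^3 = 3.7×10⁻¹³
s = 3.7×10⁻¹³ M

3.7×10⁻¹³ M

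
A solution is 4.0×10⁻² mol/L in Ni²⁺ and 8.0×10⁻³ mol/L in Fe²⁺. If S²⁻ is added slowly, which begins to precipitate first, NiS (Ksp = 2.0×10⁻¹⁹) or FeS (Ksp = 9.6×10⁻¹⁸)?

NiS

Precipitation begins when Q = Ksp.
For NiS: [S²⁻] = (Ksp/[Ni²⁺]) = 5.0×10⁻¹⁸ mol/L
For FeS: [S²⁻] = (Ksp/[Fe²⁺]) = 1.2×10⁻¹⁵ mol/L
Since NiS needs less S²⁻ to reach saturation, it precipitates first.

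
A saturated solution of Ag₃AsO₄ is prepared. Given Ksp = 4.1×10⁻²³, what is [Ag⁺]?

Ag₃AsO₄(s) ⇌ 3 Ag⁺(aq) + AsO₄³⁻(aq)
Call the molar solubility s, so that [Ag⁺] = 3s and [AsO₄³⁻] = s.
Ksp = [Ag⁺]^3[AsO₄³⁻] = (3s)^3 · s = 27s^4 = 4.1×10⁻²³
s = 1.1×10⁻⁶ mol/L
[Ag⁺] = 3s = 3.3×10⁻⁶ mol/L

3.3×10⁻⁶ M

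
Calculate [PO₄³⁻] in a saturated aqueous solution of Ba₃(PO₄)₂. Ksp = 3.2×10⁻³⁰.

9.9×10⁻⁷ M

Ba₃(PO₄)₂(s) ⇌ 3 Ba²⁺(aq) + 2 PO₄³⁻(aq)
Call the molar solubility s, so that [Ba²⁺] = 3s and [PO₄³⁻] = 2s.
Ksp = [Ba²⁺]^3[PO₄³⁻]^2 = (3s)^3 · (2s)^2 = 108s^5 = 3.2×10⁻³⁰
s = 4.9×10⁻⁷ mol/L
[PO₄³⁻] = 2s = 9.9×10⁻⁷ mol/L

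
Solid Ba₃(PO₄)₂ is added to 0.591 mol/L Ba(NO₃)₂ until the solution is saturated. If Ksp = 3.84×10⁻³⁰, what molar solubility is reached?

Ba₃(PO₄)₂(s) ⇌ 3 Ba²⁺(aq) + 2 PO₄³⁻(aq)
Let s be the solubility of Ba₃(PO₄)₂ here. The common ion gives [Ba²⁺] ≈ 0.591 mol/L, and [PO₄³⁻] = 2s.
Ksp = [Ba²⁺]^3[PO₄³⁻]^2 = (0.591)^3(2s)^2
(2s)^2 = 3.84×10⁻³⁰ / (0.591)^3 = 1.86×10⁻²⁹
s = 2.16×10⁻¹⁵ mol/L

2.16×10⁻¹⁵ M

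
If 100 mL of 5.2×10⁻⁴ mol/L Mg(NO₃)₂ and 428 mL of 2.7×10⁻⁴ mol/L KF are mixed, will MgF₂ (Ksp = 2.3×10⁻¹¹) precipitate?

No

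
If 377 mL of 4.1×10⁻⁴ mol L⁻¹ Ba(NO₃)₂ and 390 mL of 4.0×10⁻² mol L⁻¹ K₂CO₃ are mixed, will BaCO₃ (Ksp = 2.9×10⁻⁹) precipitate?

Yes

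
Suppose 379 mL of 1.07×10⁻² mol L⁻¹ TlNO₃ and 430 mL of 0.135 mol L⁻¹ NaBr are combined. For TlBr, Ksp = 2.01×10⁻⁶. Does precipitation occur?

The combined volume is 809 mL.
[Tl⁺] = (1.07×10⁻²)(379)/809 = 5.01×10⁻³ mol L⁻¹
[Br⁻] = (0.135)(430)/809 = 7.18×10⁻² mol L⁻¹
Q = [Tl⁺][Br⁻] = 3.60×10⁻⁴
Q = 3.60×10⁻⁴ > Ksp = 2.01×10⁻⁶, so the solution is supersaturated and TlBr precipitates.

Yes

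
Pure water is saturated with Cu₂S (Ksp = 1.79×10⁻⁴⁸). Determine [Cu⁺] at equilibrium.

1.53×10⁻¹⁶ M

Cu₂S(s) ⇌ 2 Cu⁺(aq) + S²⁻(aq)
If s mol/L of Cu₂S dissolves, [Cu⁺] = 2s and [S²⁻] = s.
Ksp = [Cu⁺]^2[S²⁻] = (2s)^2 · s = 4s^3 = 1.79×10⁻⁴⁸
s = 7.65×10⁻¹⁷ M
[Cu⁺] = 2s = 1.53×10⁻¹⁶ M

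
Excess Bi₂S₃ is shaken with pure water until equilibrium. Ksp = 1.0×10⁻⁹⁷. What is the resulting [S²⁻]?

Bi₂S₃(s) ⇌ 2 Bi³⁺(aq) + 3 S²⁻(aq)
For each mole of Bi₂S₃ that dissolves per liter, [Bi³⁺] = 2s and [S²⁻] = 3s; let s denote this solubility.
Ksp = [Bi³⁺]^2[S²⁻]^3 = (2s)^2 · (3s)^3 = 108s^5 = 1.0×10⁻⁹⁷
s = 1.6×10⁻²⁰ mol/L
[S²⁻] = 3s = 4.7×10⁻²⁰ mol/L

4.7×10⁻²⁰ M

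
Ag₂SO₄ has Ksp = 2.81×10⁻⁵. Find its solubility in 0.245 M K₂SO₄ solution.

5.35×10⁻³ M

Ag₂SO₄(s) ⇌ 2 Ag⁺(aq) + SO₄²⁻(aq)
With SO₄²⁻ already at 0.245 M and s small, take [SO₄²⁻] ≈ 0.245 M and [Ag⁺] = 2s.
Ksp = [Ag⁺]^2[SO₄²⁻] = (2s)^2(0.245)
(2s)^2 = 2.81×10⁻⁵ / (0.245) = 1.15×10⁻⁴
s = 5.35×10⁻³ M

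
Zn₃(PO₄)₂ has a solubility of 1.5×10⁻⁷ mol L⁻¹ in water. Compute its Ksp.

Ksp = 8.2×10⁻³³

Zn₃(PO₄)₂(s) ⇌ 3 Zn²⁺(aq) + 2 PO₄³⁻(aq)
With molar solubility s: [Zn²⁺] = 3s, [PO₄³⁻] = 2s.
Ksp = [Zn²⁺]^3[PO₄³⁻]^2 = (3s)^3 · (2s)^2 = 108s^5
Ksp = 108 × (1.5×10⁻⁷)^5 = 8.2×10⁻³³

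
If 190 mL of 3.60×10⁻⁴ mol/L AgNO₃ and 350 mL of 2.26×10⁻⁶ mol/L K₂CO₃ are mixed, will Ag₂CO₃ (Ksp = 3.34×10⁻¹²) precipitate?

After mixing, V = 190 mL + 350 mL = 540 mL.
[Ag⁺] = (3.60×10⁻⁴)(190)/540 = 1.27×10⁻⁴ mol/L
[CO₃²⁻] = (2.26×10⁻⁶)(350)/540 = 1.46×10⁻⁶ mol/L
Q = [Ag⁺]^2[CO₃²⁻] = 2.35×10⁻¹⁴
Q < Ksp (2.35×10⁻¹⁴ vs 3.34×10⁻¹²); the solution remains unsaturated and no precipitate forms.

No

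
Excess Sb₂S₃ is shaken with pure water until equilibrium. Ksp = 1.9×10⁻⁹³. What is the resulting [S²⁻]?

3.4×10⁻¹⁹ M

Sb₂S₃(s) ⇌ 2 Sb³⁺(aq) + 3 S²⁻(aq)
Call the molar solubility s, so that [Sb³⁺] = 2s and [S²⁻] = 3s.
Ksp = [Sb³⁺]^2[S²⁻]^3 = (2s)^2 · (3s)^3 = 108s^5 = 1.9×10⁻⁹³
s = 1.1×10⁻¹⁹ mol/L
[S²⁻] = 3s = 3.4×10⁻¹⁹ mol/L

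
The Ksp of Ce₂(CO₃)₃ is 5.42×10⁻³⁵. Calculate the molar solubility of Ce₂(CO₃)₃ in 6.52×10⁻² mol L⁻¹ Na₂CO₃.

Ce₂(CO₃)₃(s) ⇌ 2 Ce³⁺(aq) + 3 CO₃²⁻(aq)
Let s be the solubility of Ce₂(CO₃)₃ here. The common ion gives [CO₃²⁻] ≈ 6.52×10⁻² mol L⁻¹, and [Ce³⁺] = 2s.
Ksp = [Ce³⁺]^2[CO₃²⁻]^3 = (2s)^2(6.52×10⁻²)^3
(2s)^2 = 5.42×10⁻³⁵ / (6.52×10⁻²)^3 = 1.96×10⁻³¹
s = 2.21×10⁻¹⁶ mol L⁻¹

2.21×10⁻¹⁶ M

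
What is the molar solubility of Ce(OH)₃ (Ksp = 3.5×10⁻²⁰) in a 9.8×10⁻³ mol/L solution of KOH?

3.7×10⁻¹⁴ M

Ce(OH)₃(s) ⇌ Ce³⁺(aq) + 3 OH⁻(aq)
With OH⁻ already at 9.8×10⁻³ mol/L and s small, take [OH⁻] ≈ 9.8×10⁻³ mol/L and [Ce³⁺] = s.
Ksp = [Ce³⁺][OH⁻]^3 = s(9.8×10⁻³)^3
s = 3.5×10⁻²⁰ / (9.8×10⁻³)^3 = 3.7×10⁻¹⁴
s = 3.7×10⁻¹⁴ mol/L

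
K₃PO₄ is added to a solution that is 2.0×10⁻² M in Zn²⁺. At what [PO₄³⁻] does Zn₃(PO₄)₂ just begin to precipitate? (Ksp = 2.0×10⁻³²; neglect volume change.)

5.0×10⁻¹⁴ M

Precipitation of each salt begins when its ion product equals Ksp.
Zn₃(PO₄)₂(s) ⇌ 3 Zn²⁺(aq) + 2 PO₄³⁻(aq)
Ksp = [Zn²⁺]^3[PO₄³⁻]^2 = [PO₄³⁻]^2(2.0×10⁻²)^3
[PO₄³⁻]^2 = 2.0×10⁻³² / (2.0×10⁻²)^3 = 2.5×10⁻²⁷
[PO₄³⁻] = 5.0×10⁻¹⁴ M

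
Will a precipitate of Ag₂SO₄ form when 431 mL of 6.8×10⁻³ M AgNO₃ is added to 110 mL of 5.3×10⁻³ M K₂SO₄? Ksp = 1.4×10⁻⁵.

After mixing, V = 431 mL + 110 mL = 541 mL.
[Ag⁺] = (6.8×10⁻³)(431)/541 = 5.4×10⁻³ M
[SO₄²⁻] = (5.3×10⁻³)(110)/541 = 1.1×10⁻³ M
Q = [Ag⁺]^2[SO₄²⁻] = 3.2×10⁻⁸
Since Q (3.2×10⁻⁸) is less than Ksp (1.4×10⁻⁵), no Ag₂SO₄ precipitates.

No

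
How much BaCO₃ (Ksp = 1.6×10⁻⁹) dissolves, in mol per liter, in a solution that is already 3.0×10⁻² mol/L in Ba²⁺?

5.3×10⁻⁸ M

BaCO₃(s) ⇌ Ba²⁺(aq) + CO₃²⁻(aq)
With Ba²⁺ already at 3.0×10⁻² mol/L and s small, take [Ba²⁺] ≈ 3.0×10⁻² mol/L and [CO₃²⁻] = s.
Ksp = [Ba²⁺][CO₃²⁻] = (3.0×10⁻²)s
s = 1.6×10⁻⁹ / (3.0×10⁻²) = 5.3×10⁻⁸
s = 5.3×10⁻⁸ mol/L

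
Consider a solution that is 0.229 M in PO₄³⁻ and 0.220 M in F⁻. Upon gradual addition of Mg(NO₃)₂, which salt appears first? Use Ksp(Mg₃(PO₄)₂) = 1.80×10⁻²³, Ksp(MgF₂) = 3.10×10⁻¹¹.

A salt starts to precipitate once the ion product Q reaches its Ksp.
For Mg₃(PO₄)₂: [Mg²⁺] = (Ksp/[PO₄³⁻]^2)^(1/3) = 7.00×10⁻⁸ M
For MgF₂: [Mg²⁺] = (Ksp/[F⁻]^2) = 6.40×10⁻¹⁰ M
Since MgF₂ needs less Mg²⁺ to reach saturation, it precipitates first.

MgF₂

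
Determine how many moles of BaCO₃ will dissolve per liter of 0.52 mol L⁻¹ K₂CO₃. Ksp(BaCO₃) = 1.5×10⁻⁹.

BaCO₃(s) ⇌ Ba²⁺(aq) + CO₃²⁻(aq)
Let s be the solubility of BaCO₃ here. The common ion gives [CO₃²⁻] ≈ 0.52 mol L⁻¹, and [Ba²⁺] = s.
Ksp = [Ba²⁺][CO₃²⁻] = s(0.52)
s = 1.5×10⁻⁹ / (0.52) = 2.9×10⁻⁹
s = 2.9×10⁻⁹ mol L⁻¹

2.9×10⁻⁹ M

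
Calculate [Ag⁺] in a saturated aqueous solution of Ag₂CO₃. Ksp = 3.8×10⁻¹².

2.0×10⁻⁴ M

Ag₂CO₃(s) ⇌ 2 Ag⁺(aq) + CO₃²⁻(aq)
For each mole of Ag₂CO₃ that dissolves per liter, [Ag⁺] = 2s and [CO₃²⁻] = s; let s denote this solubility.
Ksp = [Ag⁺]^2[CO₃²⁻] = (2s)^2 · s = 4s^3 = 3.8×10⁻¹²
s = 9.8×10⁻⁵ M
[Ag⁺] = 2s = 2.0×10⁻⁴ M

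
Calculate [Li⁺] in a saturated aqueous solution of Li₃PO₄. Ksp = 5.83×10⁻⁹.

1.15×10⁻² M

Li₃PO₄(s) ⇌ 3 Li⁺(aq) + PO₄³⁻(aq)
For each mole of Li₃PO₄ that dissolves per liter, [Li⁺] = 3s and [PO₄³⁻] = s; let s denote this solubility.
Ksp = [Li⁺]^3[PO₄³⁻] = (3s)^3 · s = 27s^4 = 5.83×10⁻⁹
s = 3.83×10⁻³ M
[Li⁺] = 3s = 1.15×10⁻² M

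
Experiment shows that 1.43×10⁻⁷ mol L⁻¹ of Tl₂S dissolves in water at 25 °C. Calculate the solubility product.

Ksp = 1.17×10⁻²⁰

Tl₂S(s) ⇌ 2 Tl⁺(aq) + S²⁻(aq)
With molar solubility s: [Tl⁺] = 2s, [S²⁻] = s.
Ksp = [Tl⁺]^2[S²⁻] = (2s)^2 · s = 4s^3
Ksp = 4 × (1.43×10⁻⁷)^3 = 1.17×10⁻²⁰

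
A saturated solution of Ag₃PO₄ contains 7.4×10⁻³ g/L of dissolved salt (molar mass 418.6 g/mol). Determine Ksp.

Ksp = 2.6×10⁻¹⁸

Convert to molarity: s = 7.4×10⁻³ / 418.6 = 1.768×10⁻⁵ mol/L
Ag₃PO₄(s) ⇌ 3 Ag⁺(aq) + PO₄³⁻(aq)
Call the molar solubility s, so that [Ag⁺] = 3s and [PO₄³⁻] = s.
Ksp = [Ag⁺]^3[PO₄³⁻] = (3s)^3 · s = 27s^4
Ksp = 27 × (1.768×10⁻⁵)^4 = 2.6×10⁻¹⁸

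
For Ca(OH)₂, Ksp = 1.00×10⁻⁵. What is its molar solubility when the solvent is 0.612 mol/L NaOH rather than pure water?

Ca(OH)₂(s) ⇌ Ca²⁺(aq) + 2 OH⁻(aq)
OH⁻ is already present at 0.612 mol/L. If s mol/L of Ca(OH)₂ dissolves, [Ca²⁺] = s while [OH⁻] ≈ 0.612 mol/L.
Ksp = [Ca²⁺][OH⁻]^2 = s(0.612)^2
s = 1.00×10⁻⁵ / (0.612)^2 = 2.67×10⁻⁵
s = 2.67×10⁻⁵ mol/L

2.67×10⁻⁵ M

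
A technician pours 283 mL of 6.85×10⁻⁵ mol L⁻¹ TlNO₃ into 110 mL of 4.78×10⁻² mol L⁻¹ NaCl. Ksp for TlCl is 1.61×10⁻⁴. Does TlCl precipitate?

No

The combined volume is 393 mL.
[Tl⁺] = (6.85×10⁻⁵)(283)/393 = 4.93×10⁻⁵ mol L⁻¹
[Cl⁻] = (4.78×10⁻²)(110)/393 = 1.34×10⁻² mol L⁻¹
Q = [Tl⁺][Cl⁻] = 6.60×10⁻⁷
Q < Ksp (6.60×10⁻⁷ vs 1.61×10⁻⁴); the solution remains unsaturated and no precipitate forms.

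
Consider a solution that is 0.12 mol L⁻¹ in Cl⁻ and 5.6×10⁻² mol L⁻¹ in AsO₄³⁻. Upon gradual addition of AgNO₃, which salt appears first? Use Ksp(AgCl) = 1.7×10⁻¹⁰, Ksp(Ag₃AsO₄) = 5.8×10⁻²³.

AgCl

The threshold for precipitation is Q = Ksp.
For AgCl: [Ag⁺] = (Ksp/[Cl⁻]) = 1.4×10⁻⁹ mol L⁻¹
For Ag₃AsO₄: [Ag⁺] = (Ksp/[AsO₄³⁻])^(1/3) = 1.0×10⁻⁷ mol L⁻¹
AgCl requires the lower [Ag⁺], so it precipitates first.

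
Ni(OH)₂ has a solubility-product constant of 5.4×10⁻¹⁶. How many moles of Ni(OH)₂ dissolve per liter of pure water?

5.1×10⁻⁶ M

Ni(OH)₂(s) ⇌ Ni²⁺(aq) + 2 OH⁻(aq)
Call the molar solubility s, so that [Ni²⁺] = s and [OH⁻] = 2s.
Ksp = [Ni²⁺][OH⁻]^2 = s · (2s)^2 = 4s^3
4s^3 = 5.4×10⁻¹⁶  ⇒  s^3 = 1.4×10⁻¹⁶
s = (1.4×10⁻¹⁶)^(1/3) = 5.1×10⁻⁶ mol/L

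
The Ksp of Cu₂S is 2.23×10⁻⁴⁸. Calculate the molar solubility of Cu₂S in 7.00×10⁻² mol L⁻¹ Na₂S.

Cu₂S(s) ⇌ 2 Cu⁺(aq) + S²⁻(aq)
With S²⁻ already at 7.00×10⁻² mol L⁻¹ and s small, take [S²⁻] ≈ 7.00×10⁻² mol L⁻¹ and [Cu⁺] = 2s.
Ksp = [Cu⁺]^2[S²⁻] = (2s)^2(7.00×10⁻²)
(2s)^2 = 2.23×10⁻⁴⁸ / (7.00×10⁻²) = 3.19×10⁻⁴⁷
s = 2.82×10⁻²⁴ mol L⁻¹

2.82×10⁻²⁴ M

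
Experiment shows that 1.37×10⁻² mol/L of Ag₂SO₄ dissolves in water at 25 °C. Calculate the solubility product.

Ag₂SO₄(s) ⇌ 2 Ag⁺(aq) + SO₄²⁻(aq)
If s mol/L of Ag₂SO₄ dissolves, [Ag⁺] = 2s and [SO₄²⁻] = s.
Ksp = [Ag⁺]^2[SO₄²⁻] = (2s)^2 · s = 4s^3
Ksp = 4 × (1.37×10⁻²)^3 = 1.03×10⁻⁵

Ksp = 1.03×10⁻⁵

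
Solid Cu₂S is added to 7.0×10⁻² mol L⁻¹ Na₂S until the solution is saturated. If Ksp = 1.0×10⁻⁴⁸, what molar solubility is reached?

1.9×10⁻²⁴ M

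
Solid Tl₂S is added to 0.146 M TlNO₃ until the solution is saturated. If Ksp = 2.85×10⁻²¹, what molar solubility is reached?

1.34×10⁻¹⁹ M

Tl₂S(s) ⇌ 2 Tl⁺(aq) + S²⁻(aq)
With Tl⁺ already at 0.146 M and s small, take [Tl⁺] ≈ 0.146 M and [S²⁻] = s.
Ksp = [Tl⁺]^2[S²⁻] = (0.146)^2s
s = 2.85×10⁻²¹ / (0.146)^2 = 1.34×10⁻¹⁹
s = 1.34×10⁻¹⁹ M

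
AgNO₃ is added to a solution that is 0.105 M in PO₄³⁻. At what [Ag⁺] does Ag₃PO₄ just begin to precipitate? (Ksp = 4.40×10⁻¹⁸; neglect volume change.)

Precipitation begins when Q = Ksp.
Ag₃PO₄(s) ⇌ 3 Ag⁺(aq) + PO₄³⁻(aq)
Ksp = [Ag⁺]^3[PO₄³⁻] = [Ag⁺]^3(0.105)
[Ag⁺]^3 = 4.40×10⁻¹⁸ / (0.105) = 4.19×10⁻¹⁷
[Ag⁺] = 3.47×10⁻⁶ M

3.47×10⁻⁶ M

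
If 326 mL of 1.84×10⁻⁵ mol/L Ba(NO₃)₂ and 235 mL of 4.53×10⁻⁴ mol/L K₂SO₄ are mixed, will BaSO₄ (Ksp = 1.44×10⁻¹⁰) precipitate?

Total volume after mixing = 326 + 235 = 561 mL.
[Ba²⁺] = (1.84×10⁻⁵)(326)/561 = 1.07×10⁻⁵ mol/L
[SO₄²⁻] = (4.53×10⁻⁴)(235)/561 = 1.90×10⁻⁴ mol/L
Q = [Ba²⁺][SO₄²⁻] = 2.03×10⁻⁹
Q = 2.03×10⁻⁹ > Ksp = 1.44×10⁻¹⁰, so the solution is supersaturated and BaSO₄ precipitates.

Yes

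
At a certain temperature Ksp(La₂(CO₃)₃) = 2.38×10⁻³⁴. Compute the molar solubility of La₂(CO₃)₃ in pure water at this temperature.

La₂(CO₃)₃(s) ⇌ 2 La³⁺(aq) + 3 CO₃²⁻(aq)
For each mole of La₂(CO₃)₃ that dissolves per liter, [La³⁺] = 2s and [CO₃²⁻] = 3s; let s denote this solubility.
Ksp = [La³⁺]^2[CO₃²⁻]^3 = (2s)^2 · (3s)^3 = 108s^5
108s^5 = 2.38×10⁻³⁴  ⇒  s^5 = 2.20×10⁻³⁶
Taking the 5th root, s = 7.39×10⁻⁸ M.

7.39×10⁻⁸ M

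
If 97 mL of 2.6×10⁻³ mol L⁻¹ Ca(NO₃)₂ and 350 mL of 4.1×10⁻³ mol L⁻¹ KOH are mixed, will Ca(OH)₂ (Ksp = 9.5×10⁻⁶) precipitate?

No

After mixing, V = 97 mL + 350 mL = 447 mL.
[Ca²⁺] = (2.6×10⁻³)(97)/447 = 5.6×10⁻⁴ mol L⁻¹
[OH⁻] = (4.1×10⁻³)(350)/447 = 3.2×10⁻³ mol L⁻¹
Q = [Ca²⁺][OH⁻]^2 = 5.8×10⁻⁹
Q = 5.8×10⁻⁹ < Ksp = 9.5×10⁻⁶, so the solution is unsaturated and no precipitate forms.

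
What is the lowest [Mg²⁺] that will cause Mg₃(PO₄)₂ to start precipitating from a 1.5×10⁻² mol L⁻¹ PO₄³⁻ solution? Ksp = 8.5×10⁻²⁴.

3.4×10⁻⁷ M

Precipitation of each salt begins when its ion product equals Ksp.
Mg₃(PO₄)₂(s) ⇌ 3 Mg²⁺(aq) + 2 PO₄³⁻(aq)
Ksp = [Mg²⁺]^3[PO₄³⁻]^2 = [Mg²⁺]^3(1.5×10⁻²)^2
[Mg²⁺]^3 = 8.5×10⁻²⁴ / (1.5×10⁻²)^2 = 3.8×10⁻²⁰
[Mg²⁺] = 3.4×10⁻⁷ mol L⁻¹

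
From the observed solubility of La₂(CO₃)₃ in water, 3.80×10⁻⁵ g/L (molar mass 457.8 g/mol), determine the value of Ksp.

Ksp = 4.26×10⁻³⁴

Molar solubility s = (3.80×10⁻⁵ g/L) / (457.8 g/mol) = 8.3006×10⁻⁸ mol/L
La₂(CO₃)₃(s) ⇌ 2 La³⁺(aq) + 3 CO₃²⁻(aq)
For each mole of La₂(CO₃)₃ that dissolves per liter, [La³⁺] = 2s and [CO₃²⁻] = 3s; let s denote this solubility.
Ksp = [La³⁺]^2[CO₃²⁻]^3 = (2s)^2 · (3s)^3 = 108s^5
Ksp = 108 × (8.3006×10⁻⁸)^5 = 4.26×10⁻³⁴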